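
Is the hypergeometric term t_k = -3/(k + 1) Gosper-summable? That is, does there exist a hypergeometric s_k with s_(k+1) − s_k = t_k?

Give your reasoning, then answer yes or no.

Compute t_(k+1)/t_k: get (k + 1)/(k + 2).
So A=k + 1 and B=k + 2, with C=1.
Solve (k + 1)·f(k+1) − (k + 1)·f(k) = 1.
d = 0 from the (1,1,0) case.
Put f(k) = c0: A·f(k+1) − B(k−1)·f(k) − C = -1; need -1 = 0 — inconsistent ⇒ no f, not summable.

No — the linear system for f has no solution.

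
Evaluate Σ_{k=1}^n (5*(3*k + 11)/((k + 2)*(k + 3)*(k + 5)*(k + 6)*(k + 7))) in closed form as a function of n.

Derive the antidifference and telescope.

S(n) = 5*n*(n**2 + 16*n + 81)/(126*(n**3 + 16*n**2 + 81*n + 126))

r(k) = (k + 2)*(k + 5)*(3*k + 14)/((k + 4)*(k + 8)*(3*k + 11)) after simplifying.
So A=k + 2 and B=k + 8, with C=k**2 + 23*k/3 + 44/3.
Solve (k + 2)·f(k+1) − (k + 7)·f(k) = k**2 + 23*k/3 + 44/3.
deg f ≤ 5 (via 1,1,2).
Coefficient equations give f(k) = k*(k + 3)*(k + 4)*(k**2 + 13*k + 52)/180.
Get s_k = R·t_k = k*(k**2 + 13*k + 52)/(12*(k**3 + 13*k**2 + 52*k + 60)) with R(k) = B(k−1)f(k)/C(k) = k*(k + 3)*(k + 7)*(k**2 + 13*k + 52)/(60*(3*k + 11)).
Δs = 5*(3*k + 11)/(k**5 + 23*k**4 + 203*k**3 + 853*k**2 + 1692*k + 1260), as required.
Telescope: S(n) = s_(n+1) − s_(1) = (n**3 + 16*n**2 + 81*n + 66)/(12*(n**3 + 16*n**2 + 81*n + 126)) − (11/252) = 5*n*(n**2 + 16*n + 81)/(126*(n**3 + 16*n**2 + 81*n + 126)).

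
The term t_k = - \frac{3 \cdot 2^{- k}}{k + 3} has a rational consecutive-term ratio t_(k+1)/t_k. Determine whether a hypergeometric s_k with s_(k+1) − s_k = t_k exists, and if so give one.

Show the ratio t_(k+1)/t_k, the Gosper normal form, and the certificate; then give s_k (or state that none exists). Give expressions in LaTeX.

none — t_k is not Gosper-summable

Step 1: r(k) = (k + 3)/(2*(k + 4)).
Take A(k)=k/2 + 3/2, B(k)=k + 4, C(k)=1.
Key eq: (k/2 + 3/2)·f(k+1) = (k + 3)·f(k) + (1).
Degrees (1,1,0) ⇒ d ≤ -1.
Negative degree bound (-1): no f exists, t_k not Gosper-summable.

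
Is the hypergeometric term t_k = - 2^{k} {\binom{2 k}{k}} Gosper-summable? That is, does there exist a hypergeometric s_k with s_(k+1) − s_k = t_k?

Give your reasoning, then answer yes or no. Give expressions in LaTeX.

No — key equation has no polynomial f.

The ratio is 4*(2*k + 1)/(k + 1).
Gosper form: A/B · C(k+1)/C(k) with A=8*k + 4, B=k + 1, C=1.
Key eq: (8*k + 4)·f(k+1) = (k)·f(k) + (1).
Degrees (1,1,0) ⇒ d ≤ -1.
deg f ≤ -1 is impossible — no certificate.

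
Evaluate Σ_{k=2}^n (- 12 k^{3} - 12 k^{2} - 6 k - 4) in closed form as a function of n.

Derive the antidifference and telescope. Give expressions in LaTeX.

r(k) = (6*k**3 + 24*k**2 + 33*k + 17)/(6*k**3 + 6*k**2 + 3*k + 2) after simplifying.
Normal form (A,B,C) = (1, 1, k**3 + k**2 + k/2 + 1/3).
Key eq: (1)·f(k+1) = (1)·f(k) + (k**3 + k**2 + k/2 + 1/3).
Bound: deg f ≤ 4.
Solve for f: f(k) = k*(3*k**3 - 2*k**2 + 3)/12 (degree 4 ≤ 4).
R(k) = B(k−1)·f(k)/C(k) = k*(3*k**3 - 2*k**2 + 3)/(2*(6*k**3 + 6*k**2 + 3*k + 2)); s_k = R·t_k = k*(-3*k**3 + 2*k**2 - 3).
Verify: -12*k**3 - 12*k**2 - 6*k - 4 matches t_k.
s_(n+1) = -3*n**4 - 10*n**3 - 12*n**2 - 9*n - 4 and s_(2) = -38, so S(n) = -3*n**4 - 10*n**3 - 12*n**2 - 9*n + 34.

S(n) = - 3 n^{4} - 10 n^{3} - 12 n^{2} - 9 n + 34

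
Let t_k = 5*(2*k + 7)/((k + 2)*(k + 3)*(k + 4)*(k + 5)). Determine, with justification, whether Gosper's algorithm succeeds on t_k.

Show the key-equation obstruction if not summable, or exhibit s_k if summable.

Yes. s_k = 5*k*(k + 6)/(8*(k**2 + 6*k + 8)).

t_(k+1)/t_k = (k + 2)*(2*k + 9)/((k + 6)*(2*k + 7)).
Normal form (A,B,C) = (k + 2, k + 6, k + 7/2).
f must satisfy (k + 2)·f(k+1) − (k + 5)·f(k) = k + 7/2.
deg f ≤ 3 (via 1,1,1).
Match coefficients ⇒ f(k) = k*(k + 3)*(k + 6)/16.
Then R = B(k−1)f/C = k*(k + 3)*(k + 5)*(k + 6)/(8*(2*k + 7)), so s_k = R(k)·t_k = 5*k*(k + 6)/(8*(k**2 + 6*k + 8)).
Check: Δs_k = 5*(2*k + 7)/(k**4 + 14*k**3 + 71*k**2 + 154*k + 120). ✓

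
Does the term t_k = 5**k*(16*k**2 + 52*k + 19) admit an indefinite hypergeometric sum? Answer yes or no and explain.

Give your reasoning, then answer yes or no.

Yes. s_k = 5**k*(4*k**2 + 3*k - 4).

The ratio is 5*(16*k**2 + 84*k + 87)/(16*k**2 + 52*k + 19).
A = 5, B = 1, C = k**2 + 13*k/4 + 19/16.
Solve (5)·f(k+1) − (1)·f(k) = k**2 + 13*k/4 + 19/16.
Degrees (0,0,2) ⇒ d ≤ 2.
Solving with deg f ≤ 2: f(k) = (4*k**2 + 3*k - 4)/16.
Certificate R = B(k−1)f/C = (4*k**2 + 3*k - 4)/(16*k**2 + 52*k + 19) gives s_k = 5**k*(4*k**2 + 3*k - 4).
Check: Δs_k = 5**k*(16*k**2 + 52*k + 19). ✓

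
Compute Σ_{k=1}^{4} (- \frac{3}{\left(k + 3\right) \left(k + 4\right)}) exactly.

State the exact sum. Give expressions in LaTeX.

Ratio r(k) = (k + 3)/(k + 5).
Take A(k)=k + 3, B(k)=k + 5, C(k)=1.
f must satisfy (k + 3)·f(k+1) − (k + 4)·f(k) = 1.
Bound: deg f ≤ 1.
Match coefficients ⇒ f(k) = k/3.
So s_k = (B(k−1)f/C)·t_k = (k*(k + 4)/3)·t_k = -k/(k + 3).
s_(k+1) − s_k = -3/(k**2 + 7*k + 12) = t_k.
Sum = s_(5) − s_(1); s_(5) = -5/8, s_(1) = -1/4 ⇒ -3/8.

Σ = -3/8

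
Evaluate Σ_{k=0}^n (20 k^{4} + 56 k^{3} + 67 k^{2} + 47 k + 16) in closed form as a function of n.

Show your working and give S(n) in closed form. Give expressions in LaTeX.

S(n) = 4 n^{5} + 24 n^{4} + 57 n^{3} + 71 n^{2} + 50 n + 16

The ratio is (20*k**4 + 136*k**3 + 355*k**2 + 429*k + 206)/(20*k**4 + 56*k**3 + 67*k**2 + 47*k + 16).
Factor: A=1; B=1; C=k**4 + 14*k**3/5 + 67*k**2/20 + 47*k/20 + 4/5.
Key eq: (1)·f(k+1) = (1)·f(k) + (k**4 + 14*k**3/5 + 67*k**2/20 + 47*k/20 + 4/5).
Degrees (0,0,4) ⇒ d ≤ 5.
Coefficient equations give f(k) = k*(k + 1)*(4*k**3 + k + 3)/20.
So s_k = (B(k−1)f/C)·t_k = (k*(4*k**3 + k + 3)/(20*k**3 + 36*k**2 + 31*k + 16))·t_k = k*(4*k**4 + 4*k**3 + k**2 + 4*k + 3).
Δs = 20*k**4 + 56*k**3 + 67*k**2 + 47*k + 16, as required.
Telescope: S(n) = s_(n+1) − s_(0) = 4*n**5 + 24*n**4 + 57*n**3 + 71*n**2 + 50*n + 16 − (0) = 4*n**5 + 24*n**4 + 57*n**3 + 71*n**2 + 50*n + 16.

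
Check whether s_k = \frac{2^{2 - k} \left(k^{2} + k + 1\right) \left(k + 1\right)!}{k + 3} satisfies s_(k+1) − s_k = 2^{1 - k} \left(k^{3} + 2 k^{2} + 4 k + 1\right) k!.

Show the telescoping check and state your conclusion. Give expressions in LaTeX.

s_(k+1) = 2**(1 - k)*(k**2 + 3*k + 3)*factorial(k + 2)/(k + 4)
s_(k+1) − s_k = 2**(1 - k)*(k**4 + 6*k**3 + 14*k**2 + 23*k + 10)*factorial(k + 1)/((k + 3)*(k + 4))
(s_(k+1) − s_k) − t_k = -2**(2 - k)*(k**4 + 5*k**3 + 8*k**2 + 11*k + 1)*factorial(k)/((k + 3)*(k + 4))

Invalid: residual - \frac{2^{2 - k} \left(k^{4} + 5 k^{3} + 8 k^{2} + 11 k + 1\right) k!}{\left(k + 3\right) \left(k + 4\right)} ≠ 0.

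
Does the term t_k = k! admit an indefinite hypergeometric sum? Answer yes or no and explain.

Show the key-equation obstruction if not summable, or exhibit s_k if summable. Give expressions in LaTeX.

Compute t_(k+1)/t_k: get k + 1.
So A=k + 1 and B=1, with C=1.
Set up (k + 1)·f(k+1) − (1)·f(k) − (1) = 0.
Bound: deg f ≤ -1.
Bound -1 < 0, so the key equation has no polynomial solution.

No — key equation has no polynomial f.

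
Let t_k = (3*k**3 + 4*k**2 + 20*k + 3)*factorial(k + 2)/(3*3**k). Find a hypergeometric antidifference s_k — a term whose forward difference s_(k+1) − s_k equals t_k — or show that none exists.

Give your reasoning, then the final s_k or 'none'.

s_k = (3*k**2 - 2*k + 1)*factorial(k + 2)/3**k

r(k) = (3*k**4 + 22*k**3 + 76*k**2 + 141*k + 90)/(3*(3*k**3 + 4*k**2 + 20*k + 3)) after simplifying.
Factor: A=k/3 + 1; B=1; C=k**3 + 4*k**2/3 + 20*k/3 + 1.
Key eq: (k/3 + 1)·f(k+1) = (1)·f(k) + (k**3 + 4*k**2/3 + 20*k/3 + 1).
d = 2 from the (1,0,3) case.
A polynomial solution: f(k) = 3*k**2 - 2*k + 1.
So s_k = (B(k−1)f/C)·t_k = (3*(3*k**2 - 2*k + 1)/(3*k**3 + 4*k**2 + 20*k + 3))·t_k = (3*k**2 - 2*k + 1)*factorial(k + 2)/3**k.
s_(k+1) − s_k = (3*k**3 + 4*k**2 + 20*k + 3)*factorial(k + 2)/(3*3**k) = t_k.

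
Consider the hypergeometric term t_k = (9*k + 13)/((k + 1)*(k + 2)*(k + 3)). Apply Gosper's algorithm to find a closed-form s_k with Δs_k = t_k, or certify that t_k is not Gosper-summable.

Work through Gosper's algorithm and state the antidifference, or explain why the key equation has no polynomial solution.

t_(k+1)/t_k = (k + 1)*(9*k + 22)/((k + 4)*(9*k + 13)).
Take A(k)=k + 1, B(k)=k + 4, C(k)=k + 13/9.
f must satisfy (k + 1)·f(k+1) − (k + 3)·f(k) = k + 13/9.
Degrees (1,1,1) ⇒ d ≤ 2.
Coefficient equations give f(k) = k*(11*k + 15)/18.
Certificate R = B(k−1)f/C = k*(k + 3)*(11*k + 15)/(2*(9*k + 13)) gives s_k = k*(11*k + 15)/(2*(k + 1)*(k + 2)).
Verify: (9*k + 13)/(k**3 + 6*k**2 + 11*k + 6) matches t_k.

s_k = k*(11*k + 15)/(2*(k + 1)*(k + 2))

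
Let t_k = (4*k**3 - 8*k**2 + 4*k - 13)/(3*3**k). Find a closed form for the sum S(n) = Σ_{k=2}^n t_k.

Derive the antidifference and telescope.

S(n) = 3**(-n - 2)*(16*3**n - 6*n**3 - 15*n**2 - 24*n - 3)

Ratio r(k) = (4*k**3 + 4*k**2 - 13)/(3*(4*k**3 - 8*k**2 + 4*k - 13)).
So A=1/3 and B=1, with C=k**3 - 2*k**2 + k - 13/4.
Set up (1/3)·f(k+1) − (1)·f(k) − (k**3 - 2*k**2 + k - 13/4) = 0.
Bound: deg f ≤ 3.
Solving with deg f ≤ 3: f(k) = -3*(2*k**3 - k**2 + 4*k - 4)/4.
R(k) = B(k−1)·f(k)/C(k) = -3*(2*k**3 - k**2 + 4*k - 4)/(4*k**3 - 8*k**2 + 4*k - 13); s_k = R·t_k = (-2*k**3 + k**2 - 4*k + 4)/3**k.
s_(k+1) − s_k = (4*k**3 - 8*k**2 + 4*k - 13)/(3*3**k) = t_k.
Evaluate: s_(n+1) = 3**(-n - 1)*(-2*n**3 - 5*n**2 - 8*n - 1); subtract s_(2) = -16/9 ⇒ S(n) = 3**(-n - 2)*(16*3**n - 6*n**3 - 15*n**2 - 24*n - 3).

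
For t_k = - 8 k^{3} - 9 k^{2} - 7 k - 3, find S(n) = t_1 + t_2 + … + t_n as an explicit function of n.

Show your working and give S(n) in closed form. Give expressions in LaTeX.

S(n) = n \left(- 2 n^{3} - 7 n^{2} - 10 n - 8\right)

Ratio r(k) = (8*k**3 + 33*k**2 + 49*k + 27)/(8*k**3 + 9*k**2 + 7*k + 3).
So A=1 and B=1, with C=k**3 + 9*k**2/8 + 7*k/8 + 3/8.
Set up (1)·f(k+1) − (1)·f(k) − (k**3 + 9*k**2/8 + 7*k/8 + 3/8) = 0.
Degrees (0,0,3) ⇒ d ≤ 4.
Match coefficients ⇒ f(k) = k*(2*k + 1)*(k**2 - k + 1)/8.
Certificate R = B(k−1)f/C = k*(2*k + 1)*(k**2 - k + 1)/(8*k**3 + 9*k**2 + 7*k + 3) gives s_k = k*(-2*k**3 + k**2 - k - 1).
s_(k+1) − s_k = -8*k**3 - 9*k**2 - 7*k - 3 = t_k.
Σ_(k=1)^n t_k = s_(n+1) − s_(1) = (-2*n**4 - 7*n**3 - 10*n**2 - 8*n - 3) − (-3), i.e. n*(-2*n**3 - 7*n**2 - 10*n - 8).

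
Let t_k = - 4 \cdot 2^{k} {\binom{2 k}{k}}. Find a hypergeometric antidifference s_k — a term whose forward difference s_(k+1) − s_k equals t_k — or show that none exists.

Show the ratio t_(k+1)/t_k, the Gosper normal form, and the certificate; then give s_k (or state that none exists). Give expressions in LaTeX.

r(k) = 4*(2*k + 1)/(k + 1) after simplifying.
Gosper form: A/B · C(k+1)/C(k) with A=8*k + 4, B=k + 1, C=1.
Set up (8*k + 4)·f(k+1) − (k)·f(k) − (1) = 0.
d = -1 from the (1,1,0) case.
deg f ≤ -1 is impossible — no certificate.

no hypergeometric antidifference exists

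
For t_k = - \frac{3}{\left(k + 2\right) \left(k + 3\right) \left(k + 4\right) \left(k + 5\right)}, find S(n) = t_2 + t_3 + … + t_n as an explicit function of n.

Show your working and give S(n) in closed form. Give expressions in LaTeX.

S(n) = \frac{- n^{3} - 12 n^{2} - 47 n + 60}{120 \left(n^{3} + 12 n^{2} + 47 n + 60\right)}

Compute t_(k+1)/t_k: get (k + 2)/(k + 6).
So A=k + 2 and B=k + 6, with C=1.
Key eq: (k + 2)·f(k+1) = (k + 5)·f(k) + (1).
Bound: deg f ≤ 3.
Coefficient equations give f(k) = k*(k**2 + 9*k + 26)/72.
So s_k = (B(k−1)f/C)·t_k = (k*(k + 5)*(k**2 + 9*k + 26)/72)·t_k = k*(-k**2 - 9*k - 26)/(24*(k + 2)*(k + 3)*(k + 4)).
Check: Δs_k = -3/(k**4 + 14*k**3 + 71*k**2 + 154*k + 120). ✓
Σ_(k=2)^n t_k = s_(n+1) − s_(2) = ((-n**3 - 12*n**2 - 47*n - 36)/(24*(n**3 + 12*n**2 + 47*n + 60))) − (-1/30), i.e. (-n**3 - 12*n**2 - 47*n + 60)/(120*(n**3 + 12*n**2 + 47*n + 60)).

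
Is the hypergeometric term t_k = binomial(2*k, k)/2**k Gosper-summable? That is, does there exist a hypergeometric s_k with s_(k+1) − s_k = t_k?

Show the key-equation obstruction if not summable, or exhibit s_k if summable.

No — negative degree bound, so no certificate f.

Step 1: r(k) = (2*k + 1)/(k + 1).
Gosper form: A/B · C(k+1)/C(k) with A=2*k + 1, B=k + 1, C=1.
Need (2*k + 1)·f(k+1) − (k)·f(k) = 1.
From deg A=1, deg B=1, deg C=0: d=-1.
deg f ≤ -1 is impossible — no certificate.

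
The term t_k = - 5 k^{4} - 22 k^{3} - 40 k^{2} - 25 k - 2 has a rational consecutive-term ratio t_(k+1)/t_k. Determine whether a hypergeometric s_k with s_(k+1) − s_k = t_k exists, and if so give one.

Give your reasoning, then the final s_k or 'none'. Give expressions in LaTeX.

s_k = k \left(- k^{4} - 3 k^{3} - 4 k^{2} + 2 k + 4\right)

The ratio is (5*k**4 + 42*k**3 + 136*k**2 + 191*k + 94)/(5*k**4 + 22*k**3 + 40*k**2 + 25*k + 2).
Factor: A=1; B=1; C=k**4 + 22*k**3/5 + 8*k**2 + 5*k + 2/5.
Solve (1)·f(k+1) − (1)·f(k) = k**4 + 22*k**3/5 + 8*k**2 + 5*k + 2/5.
deg f ≤ 5 (via 0,0,4).
Match coefficients ⇒ f(k) = k*(k + 1)*(k**3 + 2*k**2 + 2*k - 4)/5.
Get s_k = R·t_k = k*(-k**4 - 3*k**3 - 4*k**2 + 2*k + 4) with R(k) = B(k−1)f(k)/C(k) = k*(k**3 + 2*k**2 + 2*k - 4)/(5*k**3 + 17*k**2 + 23*k + 2).
Check: Δs_k = -5*k**4 - 22*k**3 - 40*k**2 - 25*k - 2. ✓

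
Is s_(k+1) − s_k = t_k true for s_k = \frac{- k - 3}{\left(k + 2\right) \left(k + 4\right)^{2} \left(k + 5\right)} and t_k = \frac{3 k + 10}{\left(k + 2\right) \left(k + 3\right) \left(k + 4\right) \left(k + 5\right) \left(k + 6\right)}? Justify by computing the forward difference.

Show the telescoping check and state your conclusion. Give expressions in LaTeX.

s_(k+1) = (-k - 4)/((k + 3)*(k + 5)**2*(k + 6))
s_(k+1) − s_k = (-(k + 2)*(k + 4)**3 + (k + 3)**2*(k + 5)*(k + 6))/((k + 2)*(k + 3)*(k + 4)**2*(k + 5)**2*(k + 6))
(s_(k+1) − s_k) − t_k = (-4*k**2 - 31*k - 58)/(k**7 + 29*k**6 + 355*k**5 + 2375*k**4 + 9364*k**3 + 21716*k**2 + 27360*k + 14400)

Invalid: residual \frac{- 4 k^{2} - 31 k - 58}{k^{7} + 29 k^{6} + 355 k^{5} + 2375 k^{4} + 9364 k^{3} + 21716 k^{2} + 27360 k + 14400} ≠ 0.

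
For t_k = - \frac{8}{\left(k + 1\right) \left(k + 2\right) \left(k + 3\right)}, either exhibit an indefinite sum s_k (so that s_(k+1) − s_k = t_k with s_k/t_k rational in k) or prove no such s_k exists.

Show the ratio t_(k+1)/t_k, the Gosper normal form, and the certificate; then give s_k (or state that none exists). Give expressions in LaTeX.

The ratio is (k + 1)/(k + 4).
Normal form (A,B,C) = (k + 1, k + 4, 1).
Need (k + 1)·f(k+1) − (k + 3)·f(k) = 1.
Degrees (1,1,0) ⇒ d ≤ 2.
Solving with deg f ≤ 2: f(k) = k*(k + 3)/4.
Then R = B(k−1)f/C = k*(k + 3)**2/4, so s_k = R(k)·t_k = 2*k*(-k - 3)/((k + 1)*(k + 2)).
Δs = -8/(k**3 + 6*k**2 + 11*k + 6), as required.

s_k = \frac{2 k \left(- k - 3\right)}{\left(k + 1\right) \left(k + 2\right)}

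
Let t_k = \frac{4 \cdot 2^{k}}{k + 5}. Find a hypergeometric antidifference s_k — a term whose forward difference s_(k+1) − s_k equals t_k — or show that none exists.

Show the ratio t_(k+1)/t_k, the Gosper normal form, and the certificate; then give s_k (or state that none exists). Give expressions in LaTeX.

none — t_k is not Gosper-summable

r(k) = 2*(k + 5)/(k + 6) after simplifying.
Gosper form: A/B · C(k+1)/C(k) with A=2*k + 10, B=k + 6, C=1.
f must satisfy (2*k + 10)·f(k+1) − (k + 5)·f(k) = 1.
Bound: deg f ≤ -1.
d = -1 < 0 ⇒ no nonzero polynomial f; not summable.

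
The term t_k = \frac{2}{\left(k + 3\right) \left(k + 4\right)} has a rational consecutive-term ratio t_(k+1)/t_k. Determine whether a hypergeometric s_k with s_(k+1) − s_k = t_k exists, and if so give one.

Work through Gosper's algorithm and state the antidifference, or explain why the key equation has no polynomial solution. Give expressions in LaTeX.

Compute t_(k+1)/t_k: get (k + 3)/(k + 5).
So A=k + 3 and B=k + 5, with C=1.
Set up (k + 3)·f(k+1) − (k + 4)·f(k) − (1) = 0.
From deg A=1, deg B=1, deg C=0: d=1.
A polynomial solution: f(k) = k/3.
So s_k = (B(k−1)f/C)·t_k = (k*(k + 4)/3)·t_k = 2*k/(3*(k + 3)).
s_(k+1) − s_k = 2/(k**2 + 7*k + 12) = t_k.

s_k = \frac{2 k}{3 \left(k + 3\right)}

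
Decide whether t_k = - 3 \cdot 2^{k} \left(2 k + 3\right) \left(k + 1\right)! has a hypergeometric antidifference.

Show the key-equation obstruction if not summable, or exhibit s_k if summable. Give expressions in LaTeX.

Yes. s_k = - 3 \cdot 2^{k} \left(k + 1\right)!.

Step 1: r(k) = 2*(k + 2)*(2*k + 5)/(2*k + 3).
Factor: A=2*k + 4; B=1; C=k + 3/2.
Set up (2*k + 4)·f(k+1) − (1)·f(k) − (k + 3/2) = 0.
Degrees (1,0,1) ⇒ d ≤ 0.
Match coefficients ⇒ f(k) = 1/2.
R(k) = B(k−1)·f(k)/C(k) = 1/(2*k + 3); s_k = R·t_k = -3*2**k*factorial(k + 1).
Δs = -3*2**k*(2*k + 3)*factorial(k + 1), as required.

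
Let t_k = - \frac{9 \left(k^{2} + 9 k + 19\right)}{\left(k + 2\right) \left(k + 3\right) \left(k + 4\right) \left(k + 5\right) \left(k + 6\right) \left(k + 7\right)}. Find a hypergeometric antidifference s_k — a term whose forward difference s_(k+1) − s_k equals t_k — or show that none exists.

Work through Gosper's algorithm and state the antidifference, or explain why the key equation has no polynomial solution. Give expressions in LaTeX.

s_k = \frac{k \left(- k^{2} - 12 k - 44\right)}{16 \left(k^{3} + 12 k^{2} + 44 k + 48\right)}

The ratio is (k + 2)*(9*k + (k + 1)**2 + 28)/((k + 8)*(k**2 + 9*k + 19)).
Normal form (A,B,C) = (k + 2, k + 8, k**2 + 9*k + 19).
Solve (k + 2)·f(k+1) − (k + 7)·f(k) = k**2 + 9*k + 19.
d = 5 from the (1,1,2) case.
A polynomial solution: f(k) = k*(k + 3)*(k + 5)*(k**2 + 12*k + 44)/144.
R(k) = B(k−1)·f(k)/C(k) = k*(k + 3)*(k + 5)*(k + 7)*(k**2 + 12*k + 44)/(144*(k**2 + 9*k + 19)); s_k = R·t_k = k*(-k**2 - 12*k - 44)/(16*(k**3 + 12*k**2 + 44*k + 48)).
Check: Δs_k = 9*(-k**2 - 9*k - 19)/(k**6 + 27*k**5 + 295*k**4 + 1665*k**3 + 5104*k**2 + 8028*k + 5040). ✓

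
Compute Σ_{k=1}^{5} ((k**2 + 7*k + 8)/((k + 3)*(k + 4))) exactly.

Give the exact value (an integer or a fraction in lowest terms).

Ratio r(k) = (k + 3)*(7*k + (k + 1)**2 + 15)/((k + 5)*(k**2 + 7*k + 8)).
Factor: A=k + 3; B=k + 5; C=k**2 + 7*k + 8.
f must satisfy (k + 3)·f(k+1) − (k + 4)·f(k) = k**2 + 7*k + 8.
Degrees (1,1,2) ⇒ d ≤ 2.
Match coefficients ⇒ f(k) = k*(3*k + 5)/3.
R(k) = B(k−1)·f(k)/C(k) = k*(k + 4)*(3*k + 5)/(3*(k**2 + 7*k + 8)); s_k = R·t_k = k*(3*k + 5)/(3*(k + 3)).
Check: Δs_k = (k**2 + 7*k + 8)/(k**2 + 7*k + 12). ✓
Evaluate s at k=6 and k=1: 46/9 and 2/3; difference 40/9.

Σ = 40/9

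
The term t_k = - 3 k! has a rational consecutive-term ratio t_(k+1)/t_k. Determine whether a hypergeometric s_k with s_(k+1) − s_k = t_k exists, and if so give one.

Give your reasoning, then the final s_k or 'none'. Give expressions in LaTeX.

The ratio is k + 1.
Gosper form: A/B · C(k+1)/C(k) with A=k + 1, B=1, C=1.
Solve (k + 1)·f(k+1) − (1)·f(k) = 1.
Degrees (1,0,0) ⇒ d ≤ -1.
deg f ≤ -1 is impossible — no certificate.

none (Gosper's algorithm certifies no s_k)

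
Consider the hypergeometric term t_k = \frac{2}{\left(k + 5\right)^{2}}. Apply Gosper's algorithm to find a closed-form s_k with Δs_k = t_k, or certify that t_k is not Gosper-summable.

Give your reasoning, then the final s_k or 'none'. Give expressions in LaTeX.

none — t_k is not Gosper-summable

The ratio is (k + 5)**2/(k + 6)**2.
Normal form (A,B,C) = (k**2 + 10*k + 25, k**2 + 12*k + 36, 1).
Need (k**2 + 10*k + 25)·f(k+1) − (k**2 + 10*k + 25)·f(k) = 1.
Bound: deg f ≤ 0.
Put f(k) = c0: A·f(k+1) − B(k−1)·f(k) − C = -1; need -1 = 0 — inconsistent ⇒ no f, not summable.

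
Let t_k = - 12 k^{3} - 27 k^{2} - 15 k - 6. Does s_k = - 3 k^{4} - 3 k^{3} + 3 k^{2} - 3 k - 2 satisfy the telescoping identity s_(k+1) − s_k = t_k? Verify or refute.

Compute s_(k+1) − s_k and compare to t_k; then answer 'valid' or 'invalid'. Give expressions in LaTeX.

s_(k+1) = -3*k**4 - 15*k**3 - 24*k**2 - 18*k - 8
s_(k+1) − s_k = -12*k**3 - 27*k**2 - 15*k - 6
(s_(k+1) − s_k) − t_k = 0

Valid: the claim telescopes to t_k.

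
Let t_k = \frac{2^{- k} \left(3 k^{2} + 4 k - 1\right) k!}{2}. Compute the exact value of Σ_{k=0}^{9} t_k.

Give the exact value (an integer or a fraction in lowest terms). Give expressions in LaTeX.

Σ = 240967/2

r(k) = (k + 1)*(4*k + 3*(k + 1)**2 + 3)/(2*(3*k**2 + 4*k - 1)) after simplifying.
A = k/2 + 1/2, B = 1, C = k**2 + 4*k/3 - 1/3.
f must satisfy (k/2 + 1/2)·f(k+1) − (1)·f(k) = k**2 + 4*k/3 - 1/3.
Bound: deg f ≤ 1.
Solve for f: f(k) = 2*(3*k + 4)/3 (degree 1 ≤ 1).
Get s_k = R·t_k = (3*k + 4)*factorial(k)/2**k with R(k) = B(k−1)f(k)/C(k) = 2*(3*k + 4)/(3*k**2 + 4*k - 1).
s_(k+1) − s_k = (3*k**2 + 4*k - 1)*factorial(k)/(2*2**k) = t_k.
Σ_(k=0)^(9) t_k = s_(10) − s_(0) = 240975/2 − (4) = 240967/2.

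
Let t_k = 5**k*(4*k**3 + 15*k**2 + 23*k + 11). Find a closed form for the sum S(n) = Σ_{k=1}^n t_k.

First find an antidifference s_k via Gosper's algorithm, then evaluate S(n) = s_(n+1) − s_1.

S(n) = 5*5**n*n**3 + 15*5**n*n**2 + 25*5**n*n + 10*5**n - 10

t_(k+1)/t_k = 5*(4*k**3 + 27*k**2 + 65*k + 53)/(4*k**3 + 15*k**2 + 23*k + 11).
Take A(k)=5, B(k)=1, C(k)=k**3 + 15*k**2/4 + 23*k/4 + 11/4.
Need (5)·f(k+1) − (1)·f(k) = k**3 + 15*k**2/4 + 23*k/4 + 11/4.
d = 3 from the (0,0,3) case.
Solving with deg f ≤ 3: f(k) = (k**3 + 2*k - 1)/4.
So s_k = (B(k−1)f/C)·t_k = ((k**3 + 2*k - 1)/(4*k**3 + 15*k**2 + 23*k + 11))·t_k = 5**k*(k**3 + 2*k - 1).
Check: Δs_k = 5**k*(-k**3 + 8*k + 5*(k + 1)**3 + 6). ✓
Σ_(k=1)^n t_k = s_(n+1) − s_(1) = (5**(n + 1)*(n**3 + 3*n**2 + 5*n + 2)) − (10), i.e. 5*5**n*n**3 + 15*5**n*n**2 + 25*5**n*n + 10*5**n - 10.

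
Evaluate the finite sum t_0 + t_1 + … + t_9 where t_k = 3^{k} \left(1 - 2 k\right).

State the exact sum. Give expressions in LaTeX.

Ratio r(k) = 3*(2*k + 1)/(2*k - 1).
Gosper form: A/B · C(k+1)/C(k) with A=3, B=1, C=k - 1/2.
f must satisfy (3)·f(k+1) − (1)·f(k) = k - 1/2.
d = 1 from the (0,0,1) case.
Match coefficients ⇒ f(k) = (k - 2)/2.
R(k) = B(k−1)·f(k)/C(k) = (k - 2)/(2*k - 1); s_k = R·t_k = 3**k*(2 - k).
Check: Δs_k = 3**k*(1 - 2*k). ✓
Evaluate s at k=10 and k=0: -472392 and 2; difference -472394.

Σ = -472394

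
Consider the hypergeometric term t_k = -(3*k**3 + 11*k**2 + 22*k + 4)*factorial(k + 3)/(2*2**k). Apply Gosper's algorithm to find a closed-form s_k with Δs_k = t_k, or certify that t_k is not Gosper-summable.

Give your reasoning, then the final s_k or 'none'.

s_k = -(k - 1)*(3*k + 2)*factorial(k + 3)/2**k

Compute t_(k+1)/t_k: get (3*k**4 + 32*k**3 + 133*k**2 + 252*k + 160)/(2*(3*k**3 + 11*k**2 + 22*k + 4)).
Factor: A=k/2 + 2; B=1; C=k**3 + 11*k**2/3 + 22*k/3 + 4/3.
Key eq: (k/2 + 2)·f(k+1) = (1)·f(k) + (k**3 + 11*k**2/3 + 22*k/3 + 4/3).
d = 2 from the (1,0,3) case.
A polynomial solution: f(k) = 2*(k - 1)*(3*k + 2)/3.
Then R = B(k−1)f/C = 2*(k - 1)*(3*k + 2)/(3*k**3 + 11*k**2 + 22*k + 4), so s_k = R(k)·t_k = -(k - 1)*(3*k + 2)*factorial(k + 3)/2**k.
Verify: -(3*k**3 + 11*k**2 + 22*k + 4)*factorial(k + 3)/(2*2**k) matches t_k.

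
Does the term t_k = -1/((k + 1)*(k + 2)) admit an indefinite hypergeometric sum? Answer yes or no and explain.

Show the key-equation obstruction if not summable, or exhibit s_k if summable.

Yes. s_k = -k/(k + 1).

Compute t_(k+1)/t_k: get (k + 1)/(k + 3).
Factor: A=k + 1; B=k + 3; C=1.
Need (k + 1)·f(k+1) − (k + 2)·f(k) = 1.
Bound: deg f ≤ 1.
Solve for f: f(k) = k (degree 1 ≤ 1).
So s_k = (B(k−1)f/C)·t_k = (k*(k + 2))·t_k = -k/(k + 1).
Verify: -1/(k**2 + 3*k + 2) matches t_k.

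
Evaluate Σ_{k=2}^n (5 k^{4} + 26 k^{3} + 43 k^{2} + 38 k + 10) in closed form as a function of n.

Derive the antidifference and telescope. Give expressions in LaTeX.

t_(k+1)/t_k = (5*k**4 + 46*k**3 + 151*k**2 + 222*k + 122)/(5*k**4 + 26*k**3 + 43*k**2 + 38*k + 10).
Normal form (A,B,C) = (1, 1, k**4 + 26*k**3/5 + 43*k**2/5 + 38*k/5 + 2).
Need (1)·f(k+1) − (1)·f(k) = k**4 + 26*k**3/5 + 43*k**2/5 + 38*k/5 + 2.
Bound: deg f ≤ 5.
Match coefficients ⇒ f(k) = k*(k**4 + 4*k**3 + 3*k**2 + 4*k - 2)/5.
R(k) = B(k−1)·f(k)/C(k) = k*(k**4 + 4*k**3 + 3*k**2 + 4*k - 2)/(5*k**4 + 26*k**3 + 43*k**2 + 38*k + 10); s_k = R·t_k = k*(k**4 + 4*k**3 + 3*k**2 + 4*k - 2).
s_(k+1) − s_k = 5*k**4 + 26*k**3 + 43*k**2 + 38*k + 10 = t_k.
Telescope: S(n) = s_(n+1) − s_(2) = n**5 + 9*n**4 + 29*n**3 + 47*n**2 + 36*n + 10 − (132) = n**5 + 9*n**4 + 29*n**3 + 47*n**2 + 36*n - 122.

S(n) = n^{5} + 9 n^{4} + 29 n^{3} + 47 n^{2} + 36 n - 122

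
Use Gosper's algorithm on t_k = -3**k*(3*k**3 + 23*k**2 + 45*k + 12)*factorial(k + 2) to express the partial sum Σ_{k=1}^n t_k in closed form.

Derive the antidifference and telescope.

S(n) = -3*3**n*n**2*factorial(n + 3) - 15*3**n*n*factorial(n + 3) - 3*3**n*factorial(n + 3) + 18

Ratio r(k) = 3*(3*k**4 + 41*k**3 + 196*k**2 + 383*k + 249)/(3*k**3 + 23*k**2 + 45*k + 12).
Factor: A=3*k + 9; B=1; C=k**3 + 23*k**2/3 + 15*k + 4.
Key eq: (3*k + 9)·f(k+1) = (1)·f(k) + (k**3 + 23*k**2/3 + 15*k + 4).
Degrees (1,0,3) ⇒ d ≤ 2.
Match coefficients ⇒ f(k) = (k**2 + 3*k - 3)/3.
Then R = B(k−1)f/C = (k**2 + 3*k - 3)/(3*k**3 + 23*k**2 + 45*k + 12), so s_k = R(k)·t_k = -3**k*(k**2 + 3*k - 3)*factorial(k + 2).
Verify: -3**k*(3*k**3 + 23*k**2 + 45*k + 12)*factorial(k + 2) matches t_k.
Telescope: S(n) = s_(n+1) − s_(1) = -3**(n + 1)*(n**2 + 5*n + 1)*factorial(n + 3) − (-18) = -3*3**n*n**2*factorial(n + 3) - 15*3**n*n*factorial(n + 3) - 3*3**n*factorial(n + 3) + 18.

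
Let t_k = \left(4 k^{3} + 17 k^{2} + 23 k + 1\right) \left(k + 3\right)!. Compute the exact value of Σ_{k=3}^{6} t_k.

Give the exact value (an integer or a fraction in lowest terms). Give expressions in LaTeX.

The ratio is (4*k**4 + 45*k**3 + 185*k**2 + 321*k + 180)/(4*k**3 + 17*k**2 + 23*k + 1).
Gosper form: A/B · C(k+1)/C(k) with A=k + 4, B=1, C=k**3 + 17*k**2/4 + 23*k/4 + 1/4.
f must satisfy (k + 4)·f(k+1) − (1)·f(k) = k**3 + 17*k**2/4 + 23*k/4 + 1/4.
From deg A=1, deg B=0, deg C=3: d=2.
Match coefficients ⇒ f(k) = (k - 1)*(4*k + 1)/4.
R(k) = B(k−1)·f(k)/C(k) = (k - 1)*(4*k + 1)/(4*k**3 + 17*k**2 + 23*k + 1); s_k = R·t_k = (k - 1)*(4*k + 1)*factorial(k + 3).
Verify: (4*k**3 + 17*k**2 + 23*k + 1)*factorial(k + 3) matches t_k.
Telescoping: Σ = s_(7) − s_(3) = 631411200 − (18720) = 631392480.

Σ = 631392480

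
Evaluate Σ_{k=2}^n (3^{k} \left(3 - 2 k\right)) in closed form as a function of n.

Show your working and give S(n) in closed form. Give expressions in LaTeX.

S(n) = - 3 \cdot 3^{n} n + 6 \cdot 3^{n} - 9

Ratio r(k) = 3*(2*k - 1)/(2*k - 3).
Normal form (A,B,C) = (3, 1, k - 3/2).
Solve (3)·f(k+1) − (1)·f(k) = k - 3/2.
deg f ≤ 1 (via 0,0,1).
Solving with deg f ≤ 1: f(k) = (k - 3)/2.
R(k) = B(k−1)·f(k)/C(k) = (k - 3)/(2*k - 3); s_k = R·t_k = 3**k*(3 - k).
Check: Δs_k = 3**k*(3 - 2*k). ✓
Telescope: S(n) = s_(n+1) − s_(2) = 3**(n + 1)*(2 - n) − (9) = -3*3**n*n + 6*3**n - 9.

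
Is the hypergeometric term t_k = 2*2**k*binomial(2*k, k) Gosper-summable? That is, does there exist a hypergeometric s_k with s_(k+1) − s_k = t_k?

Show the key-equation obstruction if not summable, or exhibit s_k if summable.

No. Not Gosper-summable.

Compute t_(k+1)/t_k: get 4*(2*k + 1)/(k + 1).
A = 8*k + 4, B = k + 1, C = 1.
Set up (8*k + 4)·f(k+1) − (k)·f(k) − (1) = 0.
d = -1 from the (1,1,0) case.
Negative degree bound (-1): no f exists, t_k not Gosper-summable.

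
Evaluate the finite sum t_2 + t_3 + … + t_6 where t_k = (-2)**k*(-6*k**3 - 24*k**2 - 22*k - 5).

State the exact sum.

The ratio is 2*(-6*k**3 - 42*k**2 - 88*k - 57)/(6*k**3 + 24*k**2 + 22*k + 5).
Factor: A=-2; B=1; C=k**3 + 4*k**2 + 11*k/3 + 5/6.
Need (-2)·f(k+1) − (1)·f(k) = k**3 + 4*k**2 + 11*k/3 + 5/6.
deg f ≤ 3 (via 0,0,3).
Solve for f: f(k) = -(2*k**3 + 4*k**2 - 2*k - 1)/6 (degree 3 ≤ 3).
R(k) = B(k−1)·f(k)/C(k) = -(2*k**3 + 4*k**2 - 2*k - 1)/(6*k**3 + 24*k**2 + 22*k + 5); s_k = R·t_k = (-2)**k*(2*k**3 + 4*k**2 - 2*k - 1).
s_(k+1) − s_k = (-2)**k*(-6*k**3 - 24*k**2 - 22*k - 5) = t_k.
Telescoping: Σ = s_(7) − s_(2) = -110976 − (108) = -111084.

Σ = -111084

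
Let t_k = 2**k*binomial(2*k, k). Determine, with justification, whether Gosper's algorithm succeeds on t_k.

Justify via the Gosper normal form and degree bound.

No — t_k has no hypergeometric antidifference.

r(k) = 4*(2*k + 1)/(k + 1) after simplifying.
Normal form (A,B,C) = (8*k + 4, k + 1, 1).
Solve (8*k + 4)·f(k+1) − (k)·f(k) = 1.
Degrees (1,1,0) ⇒ d ≤ -1.
deg f ≤ -1 is impossible — no certificate.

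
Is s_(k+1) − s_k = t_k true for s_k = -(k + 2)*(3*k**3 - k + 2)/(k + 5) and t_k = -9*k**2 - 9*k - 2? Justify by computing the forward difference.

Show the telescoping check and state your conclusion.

Invalid: residual 6*(3*k**3 + 27*k**2 + 24*k + 4)/(k**2 + 11*k + 30) ≠ 0.

s_(k+1) = -(k + 3)*(-k + 3*(k + 1)**3 + 1)/(k + 6)
s_(k+1) − s_k = (-9*k**4 - 90*k**3 - 209*k**2 - 148*k - 36)/(k**2 + 11*k + 30)
(s_(k+1) − s_k) − t_k = 6*(3*k**3 + 27*k**2 + 24*k + 4)/(k**2 + 11*k + 30)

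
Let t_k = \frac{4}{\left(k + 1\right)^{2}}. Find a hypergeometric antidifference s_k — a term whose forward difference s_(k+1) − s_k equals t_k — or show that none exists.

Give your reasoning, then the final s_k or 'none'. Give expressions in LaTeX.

not Gosper-summable; s_k does not exist

r(k) = (k + 1)**2/(k + 2)**2 after simplifying.
So A=k**2 + 2*k + 1 and B=k**2 + 4*k + 4, with C=1.
Key eq: (k**2 + 2*k + 1)·f(k+1) = (k**2 + 2*k + 1)·f(k) + (1).
From deg A=2, deg B=2, deg C=0: d=0.
Generic f = c0 gives residual -1; -1 = 0 cannot hold, so t_k is not Gosper-summable.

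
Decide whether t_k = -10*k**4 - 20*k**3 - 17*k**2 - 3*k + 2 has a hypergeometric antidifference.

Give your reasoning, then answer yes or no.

Yes. s_k = k*(-2*k**4 + k**2 + 2*k + 1).

Step 1: r(k) = (10*k**4 + 60*k**3 + 137*k**2 + 137*k + 48)/(10*k**4 + 20*k**3 + 17*k**2 + 3*k - 2).
Take A(k)=1, B(k)=1, C(k)=k**4 + 2*k**3 + 17*k**2/10 + 3*k/10 - 1/5.
f must satisfy (1)·f(k+1) − (1)·f(k) = k**4 + 2*k**3 + 17*k**2/10 + 3*k/10 - 1/5.
deg f ≤ 5 (via 0,0,4).
Solve for f: f(k) = k*(2*k**4 - k**2 - 2*k - 1)/10 (degree 5 ≤ 5).
R(k) = B(k−1)·f(k)/C(k) = k*(2*k**4 - k**2 - 2*k - 1)/(10*k**4 + 20*k**3 + 17*k**2 + 3*k - 2); s_k = R·t_k = k*(-2*k**4 + k**2 + 2*k + 1).
Verify: -10*k**4 - 20*k**3 - 17*k**2 - 3*k + 2 matches t_k.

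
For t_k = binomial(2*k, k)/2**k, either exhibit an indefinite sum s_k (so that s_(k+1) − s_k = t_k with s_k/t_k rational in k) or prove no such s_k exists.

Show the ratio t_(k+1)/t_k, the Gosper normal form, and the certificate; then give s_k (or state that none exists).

no hypergeometric antidifference exists

The ratio is (2*k + 1)/(k + 1).
A = 2*k + 1, B = k + 1, C = 1.
Need (2*k + 1)·f(k+1) − (k)·f(k) = 1.
Bound: deg f ≤ -1.
Negative degree bound (-1): no f exists, t_k not Gosper-summable.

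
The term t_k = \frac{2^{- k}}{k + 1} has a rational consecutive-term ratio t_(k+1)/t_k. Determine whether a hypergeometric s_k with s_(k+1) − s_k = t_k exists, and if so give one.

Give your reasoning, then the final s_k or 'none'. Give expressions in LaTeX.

none — t_k is not Gosper-summable

Compute t_(k+1)/t_k: get (k + 1)/(2*(k + 2)).
Factor: A=k/2 + 1/2; B=k + 2; C=1.
Solve (k/2 + 1/2)·f(k+1) − (k + 1)·f(k) = 1.
Degrees (1,1,0) ⇒ d ≤ -1.
Negative degree bound (-1): no f exists, t_k not Gosper-summable.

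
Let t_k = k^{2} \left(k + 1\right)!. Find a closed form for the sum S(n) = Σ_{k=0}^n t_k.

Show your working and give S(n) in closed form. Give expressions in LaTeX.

The ratio is (k + 1)**2*(k + 2)/k**2.
A = k + 2, B = 1, C = k**2.
Solve (k + 2)·f(k+1) − (1)·f(k) = k**2.
Degrees (1,0,2) ⇒ d ≤ 1.
Solving with deg f ≤ 1: f(k) = k - 2.
So s_k = (B(k−1)f/C)·t_k = ((k - 2)/k**2)·t_k = (k - 2)*factorial(k + 1).
Check: Δs_k = k**2*factorial(k + 1). ✓
Evaluate: s_(n+1) = (n - 1)*factorial(n + 2); subtract s_(0) = -2 ⇒ S(n) = n*factorial(n + 2) - factorial(n + 2) + 2.

S(n) = n \left(n + 2\right)! - \left(n + 2\right)! + 2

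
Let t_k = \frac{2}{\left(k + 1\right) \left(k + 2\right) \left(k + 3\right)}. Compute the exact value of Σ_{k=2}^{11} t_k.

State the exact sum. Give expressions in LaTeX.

Σ = 85/1092

t_(k+1)/t_k = (k + 1)/(k + 4).
Normal form (A,B,C) = (k + 1, k + 4, 1).
Set up (k + 1)·f(k+1) − (k + 3)·f(k) − (1) = 0.
Degrees (1,1,0) ⇒ d ≤ 2.
Solve for f: f(k) = k*(k + 3)/4 (degree 2 ≤ 2).
R(k) = B(k−1)·f(k)/C(k) = k*(k + 3)**2/4; s_k = R·t_k = k*(k + 3)/(2*(k + 1)*(k + 2)).
Δs = 2/(k**3 + 6*k**2 + 11*k + 6), as required.
Σ_(k=2)^(11) t_k = s_(12) − s_(2) = 45/91 − (5/12) = 85/1092.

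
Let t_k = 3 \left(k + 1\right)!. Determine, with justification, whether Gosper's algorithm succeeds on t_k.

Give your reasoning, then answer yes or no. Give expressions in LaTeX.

Compute t_(k+1)/t_k: get k + 2.
Normal form (A,B,C) = (k + 2, 1, 1).
f must satisfy (k + 2)·f(k+1) − (1)·f(k) = 1.
d = -1 from the (1,0,0) case.
d = -1 < 0 ⇒ no nonzero polynomial f; not summable.

No. Not Gosper-summable.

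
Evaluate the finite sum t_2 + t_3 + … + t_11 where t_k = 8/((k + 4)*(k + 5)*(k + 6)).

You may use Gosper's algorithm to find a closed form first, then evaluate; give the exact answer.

Step 1: r(k) = (k + 4)/(k + 7).
Normal form (A,B,C) = (k + 4, k + 7, 1).
Solve (k + 4)·f(k+1) − (k + 6)·f(k) = 1.
Bound: deg f ≤ 2.
A polynomial solution: f(k) = k*(k + 9)/40.
R(k) = B(k−1)·f(k)/C(k) = k*(k + 6)*(k + 9)/40; s_k = R·t_k = k*(k + 9)/(5*(k + 4)*(k + 5)).
Δs = 8/(k**3 + 15*k**2 + 74*k + 120), as required.
Sum = s_(12) − s_(2); s_(12) = 63/340, s_(2) = 11/105 ⇒ 115/1428.

Σ = 115/1428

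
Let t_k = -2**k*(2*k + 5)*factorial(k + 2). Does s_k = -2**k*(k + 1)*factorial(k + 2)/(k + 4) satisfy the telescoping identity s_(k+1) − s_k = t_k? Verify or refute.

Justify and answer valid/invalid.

s_(k+1) = -2**(k + 1)*(k + 2)*factorial(k + 3)/(k + 5)
s_(k+1) − s_k = -2**k*(2*k**3 + 17*k**2 + 46*k + 43)*factorial(k + 2)/((k + 4)*(k + 5))
(s_(k+1) − s_k) − t_k = 3*2**k*(2*k**2 + 13*k + 19)*factorial(k + 2)/((k + 4)*(k + 5))

Invalid: residual 3*2**k*(2*k**2 + 13*k + 19)*factorial(k + 2)/((k + 4)*(k + 5)) ≠ 0.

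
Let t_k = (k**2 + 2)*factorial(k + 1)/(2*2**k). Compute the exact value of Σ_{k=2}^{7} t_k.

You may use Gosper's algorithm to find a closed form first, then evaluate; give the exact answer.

Σ = 9921

Compute t_(k+1)/t_k: get (k + 2)*((k + 1)**2 + 2)/(2*(k**2 + 2)).
Factor: A=k/2 + 1; B=1; C=k**2 + 2.
f must satisfy (k/2 + 1)·f(k+1) − (1)·f(k) = k**2 + 2.
deg f ≤ 1 (via 1,0,2).
Solving with deg f ≤ 1: f(k) = 2*(k - 1).
So s_k = (B(k−1)f/C)·t_k = (2*(k - 1)/(k**2 + 2))·t_k = (k - 1)*factorial(k + 1)/2**k.
s_(k+1) − s_k = (k**2 + 2)*factorial(k + 1)/(2*2**k) = t_k.
Evaluate s at k=8 and k=2: 19845/2 and 3/2; difference 9921.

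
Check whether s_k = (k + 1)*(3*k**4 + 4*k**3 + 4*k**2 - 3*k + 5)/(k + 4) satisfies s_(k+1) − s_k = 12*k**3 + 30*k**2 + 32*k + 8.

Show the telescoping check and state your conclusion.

Invalid: residual 3*(-9*k**4 - 74*k**3 - 148*k**2 - 139*k - 27)/(k**2 + 9*k + 20) ≠ 0.

s_(k+1) = (3*k**5 + 22*k**4 + 66*k**3 + 97*k**2 + 71*k + 26)/(k + 5)
s_(k+1) − s_k = (12*k**5 + 111*k**4 + 320*k**3 + 452*k**2 + 295*k + 79)/(k**2 + 9*k + 20)
(s_(k+1) − s_k) − t_k = 3*(-9*k**4 - 74*k**3 - 148*k**2 - 139*k - 27)/(k**2 + 9*k + 20)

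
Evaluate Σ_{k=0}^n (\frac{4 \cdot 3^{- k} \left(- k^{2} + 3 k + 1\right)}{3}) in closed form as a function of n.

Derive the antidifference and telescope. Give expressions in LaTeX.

S(n) = 3^{- n - 1} \left(3^{n + 2} + 2 n^{2} - 5\right)

r(k) = (k**2 - k - 3)/(3*(k**2 - 3*k - 1)) after simplifying.
Gosper form: A/B · C(k+1)/C(k) with A=1/3, B=1, C=k**2 - 3*k - 1.
Set up (1/3)·f(k+1) − (1)·f(k) − (k**2 - 3*k - 1) = 0.
Degrees (0,0,2) ⇒ d ≤ 2.
Solve for f: f(k) = -3*(2*k**2 - 4*k - 3)/4 (degree 2 ≤ 2).
R(k) = B(k−1)·f(k)/C(k) = -3*(2*k**2 - 4*k - 3)/(4*(k**2 - 3*k - 1)); s_k = R·t_k = (2*k**2 - 4*k - 3)/3**k.
Check: Δs_k = 4*(-k**2 + 3*k + 1)/(3*3**k). ✓
Evaluate: s_(n+1) = 3**(-n - 1)*(2*n**2 - 5); subtract s_(0) = -3 ⇒ S(n) = 3**(-n - 1)*(3**(n + 2) + 2*n**2 - 5).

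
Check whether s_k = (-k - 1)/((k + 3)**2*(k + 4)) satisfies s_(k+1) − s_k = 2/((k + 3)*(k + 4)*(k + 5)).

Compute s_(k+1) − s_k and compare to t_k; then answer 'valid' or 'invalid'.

s_(k+1) = (-k - 2)/((k + 4)**2*(k + 5))
s_(k+1) − s_k = ((k + 1)*(k + 4)*(k + 5) - (k + 2)*(k + 3)**2)/((k + 3)**2*(k + 4)**2*(k + 5))
(s_(k+1) − s_k) − t_k = 2*(-3*k - 11)/(k**5 + 19*k**4 + 143*k**3 + 533*k**2 + 984*k + 720)

Invalid: residual 2*(-3*k - 11)/(k**5 + 19*k**4 + 143*k**3 + 533*k**2 + 984*k + 720) ≠ 0.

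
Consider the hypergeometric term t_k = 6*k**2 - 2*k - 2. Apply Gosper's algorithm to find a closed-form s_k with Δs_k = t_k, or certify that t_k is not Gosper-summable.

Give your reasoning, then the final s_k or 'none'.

s_k = 2*k**2*(k - 2)

Ratio r(k) = (k - 3*(k + 1)**2 + 2)/(-3*k**2 + k + 1).
A = 1, B = 1, C = k**2 - k/3 - 1/3.
f must satisfy (1)·f(k+1) − (1)·f(k) = k**2 - k/3 - 1/3.
deg f ≤ 3 (via 0,0,2).
A polynomial solution: f(k) = k**2*(k - 2)/3.
R(k) = B(k−1)·f(k)/C(k) = k**2*(k - 2)/(3*k**2 - k - 1); s_k = R·t_k = 2*k**2*(k - 2).
Δs = 6*k**2 - 2*k - 2, as required.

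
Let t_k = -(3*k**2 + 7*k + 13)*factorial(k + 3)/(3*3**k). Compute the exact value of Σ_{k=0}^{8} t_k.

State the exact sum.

Σ = -55193114/81

Ratio r(k) = (k + 4)*(7*k + 3*(k + 1)**2 + 20)/(3*(3*k**2 + 7*k + 13)).
Normal form (A,B,C) = (k/3 + 4/3, 1, k**2 + 7*k/3 + 13/3).
f must satisfy (k/3 + 4/3)·f(k+1) − (1)·f(k) = k**2 + 7*k/3 + 13/3.
d = 1 from the (1,0,2) case.
A polynomial solution: f(k) = 3*k + 1.
Get s_k = R·t_k = -(3*k + 1)*factorial(k + 3)/3**k with R(k) = B(k−1)f(k)/C(k) = 3*(3*k + 1)/(3*k**2 + 7*k + 13).
Δs = -(3*k**2 + 7*k + 13)*factorial(k + 3)/(3*3**k), as required.
Sum = s_(9) − s_(0); s_(9) = -55193600/81, s_(0) = -6 ⇒ -55193114/81.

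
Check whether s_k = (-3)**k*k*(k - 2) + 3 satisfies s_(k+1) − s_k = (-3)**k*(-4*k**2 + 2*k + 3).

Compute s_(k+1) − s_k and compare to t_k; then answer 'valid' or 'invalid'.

s_(k+1) = -3*(-3)**k*(k - 1)*(k + 1) + 3
s_(k+1) − s_k = (-3)**k*(-4*k**2 + 2*k + 3)
(s_(k+1) − s_k) − t_k = 0

Valid — Δs_k = t_k.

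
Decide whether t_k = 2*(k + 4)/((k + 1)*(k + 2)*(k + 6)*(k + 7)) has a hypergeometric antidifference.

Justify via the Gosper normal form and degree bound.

t_(k+1)/t_k = (k + 1)*(k + 5)*(k + 6)/((k + 3)*(k + 4)*(k + 8)).
A = k + 1, B = k + 8, C = k**4 + 16*k**3 + 95*k**2 + 248*k + 240.
Key eq: (k + 1)·f(k+1) = (k + 7)·f(k) + (k**4 + 16*k**3 + 95*k**2 + 248*k + 240).
deg f ≤ 6 (via 1,1,4).
Match coefficients ⇒ f(k) = k*(k + 2)*(k + 3)*(k + 4)*(k + 5)*(k + 7)/12.
So s_k = (B(k−1)f/C)·t_k = (k*(k + 2)*(k + 7)**2/(12*(k + 4)))·t_k = k*(k + 7)/(6*(k**2 + 7*k + 6)).
Verify: 2*(k + 4)/(k**4 + 16*k**3 + 83*k**2 + 152*k + 84) matches t_k.

Yes. s_k = k*(k + 7)/(6*(k**2 + 7*k + 6)).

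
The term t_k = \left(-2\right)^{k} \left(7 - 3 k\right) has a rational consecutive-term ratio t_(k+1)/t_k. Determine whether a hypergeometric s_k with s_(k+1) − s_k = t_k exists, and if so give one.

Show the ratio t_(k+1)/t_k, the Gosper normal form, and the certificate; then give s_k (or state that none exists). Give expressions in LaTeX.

t_(k+1)/t_k = 2*(4 - 3*k)/(3*k - 7).
Gosper form: A/B · C(k+1)/C(k) with A=-2, B=1, C=k - 7/3.
Set up (-2)·f(k+1) − (1)·f(k) − (k - 7/3) = 0.
From deg A=0, deg B=0, deg C=1: d=1.
Match coefficients ⇒ f(k) = -(k - 3)/3.
Certificate R = B(k−1)f/C = -(k - 3)/(3*k - 7) gives s_k = (-2)**k*(k - 3).
Δs = (-2)**k*(7 - 3*k), as required.

s_k = \left(-2\right)^{k} \left(k - 3\right)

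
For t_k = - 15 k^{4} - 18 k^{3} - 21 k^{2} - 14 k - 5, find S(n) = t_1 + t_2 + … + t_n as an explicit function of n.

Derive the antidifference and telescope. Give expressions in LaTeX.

S(n) = n \left(- 3 n^{4} - 12 n^{3} - 21 n^{2} - 22 n - 15\right)

The ratio is (15*k**4 + 78*k**3 + 165*k**2 + 170*k + 73)/(15*k**4 + 18*k**3 + 21*k**2 + 14*k + 5).
Factor: A=1; B=1; C=k**4 + 6*k**3/5 + 7*k**2/5 + 14*k/15 + 1/3.
Need (1)·f(k+1) − (1)·f(k) = k**4 + 6*k**3/5 + 7*k**2/5 + 14*k/15 + 1/3.
Bound: deg f ≤ 5.
Coefficient equations give f(k) = k*(3*k**4 - 3*k**3 + 3*k**2 + k + 1)/15.
Get s_k = R·t_k = k*(-3*k**4 + 3*k**3 - 3*k**2 - k - 1) with R(k) = B(k−1)f(k)/C(k) = k*(3*k**4 - 3*k**3 + 3*k**2 + k + 1)/(15*k**4 + 18*k**3 + 21*k**2 + 14*k + 5).
Check: Δs_k = -15*k**4 - 18*k**3 - 21*k**2 - 14*k - 5. ✓
Σ_(k=1)^n t_k = s_(n+1) − s_(1) = (-3*n**5 - 12*n**4 - 21*n**3 - 22*n**2 - 15*n - 5) − (-5), i.e. n*(-3*n**4 - 12*n**3 - 21*n**2 - 22*n - 15).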